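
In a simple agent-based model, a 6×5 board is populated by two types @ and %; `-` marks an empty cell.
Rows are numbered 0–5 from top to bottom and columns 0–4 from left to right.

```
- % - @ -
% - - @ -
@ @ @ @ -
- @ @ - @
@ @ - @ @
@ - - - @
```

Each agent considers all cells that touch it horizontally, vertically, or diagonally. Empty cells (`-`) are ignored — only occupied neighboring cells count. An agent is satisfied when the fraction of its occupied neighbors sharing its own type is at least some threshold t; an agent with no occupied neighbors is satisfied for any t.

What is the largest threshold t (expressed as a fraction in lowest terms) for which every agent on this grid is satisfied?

(0,1)% 1/1
(0,3)@ 1/1
(1,0)% 1/3
(1,3)@ 3/3
(2,0)@ 2/3
(2,1)@ 4/5
(2,2)@ 5/5
(2,3)@ 4/4
(3,1)@ 6/6
(3,2)@ 6/6
(3,4)@ 3/3
(4,0)@ 3/3
(4,1)@ 4/4
(4,3)@ 4/4
(4,4)@ 3/3
(5,0)@ 2/2
(5,4)@ 2/2
The smallest same-type fraction is 1/3 at (1,0), which reduces to 1/3. Any threshold above that leaves this agent unsatisfied.

1/3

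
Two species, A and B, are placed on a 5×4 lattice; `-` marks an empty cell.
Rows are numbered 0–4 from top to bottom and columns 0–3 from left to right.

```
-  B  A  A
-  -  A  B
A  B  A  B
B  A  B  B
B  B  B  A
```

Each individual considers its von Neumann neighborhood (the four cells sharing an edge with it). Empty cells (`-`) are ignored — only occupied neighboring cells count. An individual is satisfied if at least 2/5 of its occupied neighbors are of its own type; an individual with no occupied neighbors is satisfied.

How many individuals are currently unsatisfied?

(0,1)B 0/1 ✗
(0,2)A 2/3 ✓
(0,3)A 1/2 ✓
(1,2)A 2/3 ✓
(1,3)B 1/3 ✗
(2,0)A 0/2 ✗
(2,1)B 0/3 ✗
(2,2)A 1/4 ✗
(2,3)B 2/3 ✓
(3,0)B 1/3 ✗
(3,1)A 0/4 ✗
(3,2)B 2/4 ✓
(3,3)B 2/3 ✓
(4,0)B 2/2 ✓
(4,1)B 2/3 ✓
(4,2)B 2/3 ✓
(4,3)A 0/2 ✗
Unsatisfied: (0,1), (1,3), (2,0), (2,1), (2,2), (3,0), (3,1), (4,3) — 8 in total.

8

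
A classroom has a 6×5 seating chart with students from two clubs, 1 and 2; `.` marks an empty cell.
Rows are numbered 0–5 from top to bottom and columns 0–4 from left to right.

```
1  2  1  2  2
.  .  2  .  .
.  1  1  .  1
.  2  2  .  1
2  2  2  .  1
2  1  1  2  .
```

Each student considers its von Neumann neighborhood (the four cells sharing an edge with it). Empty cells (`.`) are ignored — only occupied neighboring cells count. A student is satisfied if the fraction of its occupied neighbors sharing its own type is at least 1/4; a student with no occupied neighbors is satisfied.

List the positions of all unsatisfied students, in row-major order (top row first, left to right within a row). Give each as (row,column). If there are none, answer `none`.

(0,0), (0,1), (0,2), (1,2), (5,3)

Row 0: (0,0)1 0/1 unhappy · (0,1)2 0/2 unhappy · (0,2)1 0/3 unhappy · (0,3)2 1/2 ok · (0,4)2 1/1 ok
Row 1: (1,2)2 0/2 unhappy
Row 2: (2,1)1 1/2 ok · (2,2)1 1/3 ok · (2,4)1 1/1 ok
Row 3: (3,1)2 2/3 ok · (3,2)2 2/3 ok · (3,4)1 2/2 ok
Row 4: (4,0)2 2/2 ok · (4,1)2 3/4 ok · (4,2)2 2/3 ok · (4,4)1 1/1 ok
Row 5: (5,0)2 1/2 ok · (5,1)1 1/3 ok · (5,2)1 1/3 ok · (5,3)2 0/1 unhappy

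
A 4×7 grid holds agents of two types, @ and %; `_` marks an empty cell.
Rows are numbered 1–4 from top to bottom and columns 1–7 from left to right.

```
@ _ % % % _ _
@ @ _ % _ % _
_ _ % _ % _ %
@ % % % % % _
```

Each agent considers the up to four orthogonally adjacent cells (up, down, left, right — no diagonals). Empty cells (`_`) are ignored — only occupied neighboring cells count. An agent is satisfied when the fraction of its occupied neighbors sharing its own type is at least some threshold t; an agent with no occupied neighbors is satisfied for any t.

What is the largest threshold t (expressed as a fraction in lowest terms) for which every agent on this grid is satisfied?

(1,1)@ 1/1
(1,3)% 1/1
(1,4)% 3/3
(1,5)% 1/1
(2,1)@ 2/2
(2,2)@ 1/1
(2,4)% 1/1
(2,6)% — no occupied neighbors
(3,3)% 1/1
(3,5)% 1/1
(3,7)% — no occupied neighbors
(4,1)@ 0/1
(4,2)% 1/2
(4,3)% 3/3
(4,4)% 2/2
(4,5)% 3/3
(4,6)% 1/1
The smallest same-type fraction is 0/1 at (4,1), which reduces to 0/1. Any threshold above that leaves this agent unsatisfied.

0/1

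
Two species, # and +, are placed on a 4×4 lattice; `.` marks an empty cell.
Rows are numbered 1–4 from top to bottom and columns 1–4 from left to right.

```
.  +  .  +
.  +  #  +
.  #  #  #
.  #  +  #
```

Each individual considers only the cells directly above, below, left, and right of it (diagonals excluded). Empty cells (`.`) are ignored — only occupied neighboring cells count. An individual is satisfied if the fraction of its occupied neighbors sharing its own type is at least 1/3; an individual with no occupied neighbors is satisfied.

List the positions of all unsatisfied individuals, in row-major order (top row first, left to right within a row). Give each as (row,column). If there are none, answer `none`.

(4,3)

(1,2)+ 1/1 ✓
(1,4)+ 1/1 ✓
(2,2)+ 1/3 ✓
(2,3)# 1/3 ✓
(2,4)+ 1/3 ✓
(3,2)# 2/3 ✓
(3,3)# 3/4 ✓
(3,4)# 2/3 ✓
(4,2)# 1/2 ✓
(4,3)+ 0/3 ✗
(4,4)# 1/2 ✓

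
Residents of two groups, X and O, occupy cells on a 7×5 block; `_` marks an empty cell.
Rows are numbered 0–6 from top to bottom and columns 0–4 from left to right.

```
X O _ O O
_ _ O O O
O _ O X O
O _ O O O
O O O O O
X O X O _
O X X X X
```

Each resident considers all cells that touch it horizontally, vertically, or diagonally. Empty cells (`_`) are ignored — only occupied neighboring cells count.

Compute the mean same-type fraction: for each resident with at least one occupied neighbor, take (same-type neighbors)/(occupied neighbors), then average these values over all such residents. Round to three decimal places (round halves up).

0.673

Row 0: (0,0)X 0/1 · (0,1)O 1/2 · (0,3)O 4/4 · (0,4)O 3/3
Row 1: (1,2)O 4/5 · (1,3)O 6/7 · (1,4)O 4/5
Row 2: (2,0)O 1/1 · (2,2)O 4/5 · (2,3)X 0/8 · (2,4)O 4/5
Row 3: (3,0)O 3/3 · (3,2)O 5/6 · (3,3)O 7/8 · (3,4)O 4/5
Row 4: (4,0)O 3/4 · (4,1)O 5/7 · (4,2)O 6/7 · (4,3)O 6/7 · (4,4)O 4/4
Row 5: (5,0)X 1/5 · (5,1)O 4/8 · (5,2)X 3/8 · (5,3)O 3/7
Row 6: (6,0)O 1/3 · (6,1)X 3/5 · (6,2)X 3/5 · (6,3)X 3/4 · (6,4)X 1/2
Sum over 29 residents: 0/1 + 1/2 + 4/4 + 3/3 + 4/5 + 6/7 + 4/5 + 1/1 + 4/5 + 0/8 + 4/5 + 3/3 + 5/6 + 7/8 + 4/5 + 3/4 + 5/7 + 6/7 + 6/7 + 4/4 + 1/5 + 4/8 + 3/8 + 3/7 + 1/3 + 3/5 + 3/5 + 3/4 + 1/2 = 8203/420; mean = 8203/420 ÷ 29 = 8203/12180 = 0.673481… → 0.673.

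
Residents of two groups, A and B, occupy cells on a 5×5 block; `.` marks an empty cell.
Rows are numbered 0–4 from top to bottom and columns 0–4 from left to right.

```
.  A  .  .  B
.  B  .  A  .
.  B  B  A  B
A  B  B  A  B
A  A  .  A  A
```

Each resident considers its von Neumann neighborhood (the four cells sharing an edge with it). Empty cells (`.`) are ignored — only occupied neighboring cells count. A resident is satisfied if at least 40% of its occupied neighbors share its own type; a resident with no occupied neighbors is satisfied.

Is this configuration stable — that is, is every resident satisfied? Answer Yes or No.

(0,1)A 0/1 ✗
(0,4)B 0/0 ✓
(1,1)B 1/2 ✓
(1,3)A 1/1 ✓
(2,1)B 3/3 ✓
(2,2)B 2/3 ✓
(2,3)A 2/4 ✓
(2,4)B 1/2 ✓
(3,0)A 1/2 ✓
(3,1)B 2/4 ✓
(3,2)B 2/3 ✓
(3,3)A 2/4 ✓
(3,4)B 1/3 ✗
(4,0)A 2/2 ✓
(4,1)A 1/2 ✓
(4,3)A 2/2 ✓
(4,4)A 1/2 ✓
For instance (0,1) has only 0/1 same-type neighbors, below 2/5.

No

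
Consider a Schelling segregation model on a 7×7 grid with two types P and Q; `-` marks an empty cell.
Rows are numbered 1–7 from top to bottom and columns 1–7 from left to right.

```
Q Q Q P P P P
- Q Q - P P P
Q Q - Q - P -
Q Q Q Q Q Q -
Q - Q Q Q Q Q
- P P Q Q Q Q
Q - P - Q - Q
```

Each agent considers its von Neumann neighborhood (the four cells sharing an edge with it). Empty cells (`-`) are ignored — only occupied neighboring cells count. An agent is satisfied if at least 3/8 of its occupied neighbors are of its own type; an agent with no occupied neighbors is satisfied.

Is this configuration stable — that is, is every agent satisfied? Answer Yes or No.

Yes

(1,1)Q 1/1 ok
(1,2)Q 3/3 ok
(1,3)Q 2/3 ok
(1,4)P 1/2 ok
(1,5)P 3/3 ok
(1,6)P 3/3 ok
(1,7)P 2/2 ok
(2,2)Q 3/3 ok
(2,3)Q 2/2 ok
(2,5)P 2/2 ok
(2,6)P 4/4 ok
(2,7)P 2/2 ok
(3,1)Q 2/2 ok
(3,2)Q 3/3 ok
(3,4)Q 1/1 ok
(3,6)P 1/2 ok
(4,1)Q 3/3 ok
(4,2)Q 3/3 ok
(4,3)Q 3/3 ok
(4,4)Q 4/4 ok
(4,5)Q 3/3 ok
(4,6)Q 2/3 ok
(5,1)Q 1/1 ok
(5,3)Q 2/3 ok
(5,4)Q 4/4 ok
(5,5)Q 4/4 ok
(5,6)Q 4/4 ok
(5,7)Q 2/2 ok
(6,2)P 1/1 ok
(6,3)P 2/4 ok
(6,4)Q 2/3 ok
(6,5)Q 4/4 ok
(6,6)Q 3/3 ok
(6,7)Q 3/3 ok
(7,1)Q 0/0 ok
(7,3)P 1/1 ok
(7,5)Q 1/1 ok
(7,7)Q 1/1 ok
All meet the threshold, so the configuration is stable.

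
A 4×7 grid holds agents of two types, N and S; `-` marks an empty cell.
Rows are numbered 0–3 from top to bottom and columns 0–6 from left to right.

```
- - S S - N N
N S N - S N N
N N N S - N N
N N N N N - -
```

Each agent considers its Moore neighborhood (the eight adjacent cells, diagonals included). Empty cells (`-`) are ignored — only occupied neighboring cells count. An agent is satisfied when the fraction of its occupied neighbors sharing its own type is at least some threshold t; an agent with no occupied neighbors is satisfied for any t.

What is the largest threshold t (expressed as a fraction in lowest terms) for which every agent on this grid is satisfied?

(0,2)S 2/3
(0,3)S 2/3
(0,5)N 3/4
(0,6)N 3/3
(1,0)N 2/3
(1,1)S 1/6
(1,2)N 2/6
(1,4)S 2/5
(1,5)N 5/6
(1,6)N 5/5
(2,0)N 4/5
(2,1)N 7/8
(2,2)N 5/7
(2,3)S 1/6
(2,5)N 4/5
(2,6)N 3/3
(3,0)N 3/3
(3,1)N 5/5
(3,2)N 4/5
(3,3)N 3/4
(3,4)N 2/3
The smallest same-type fraction is 1/6 at (1,1), which reduces to 1/6. Any threshold above that leaves this agent unsatisfied.

1/6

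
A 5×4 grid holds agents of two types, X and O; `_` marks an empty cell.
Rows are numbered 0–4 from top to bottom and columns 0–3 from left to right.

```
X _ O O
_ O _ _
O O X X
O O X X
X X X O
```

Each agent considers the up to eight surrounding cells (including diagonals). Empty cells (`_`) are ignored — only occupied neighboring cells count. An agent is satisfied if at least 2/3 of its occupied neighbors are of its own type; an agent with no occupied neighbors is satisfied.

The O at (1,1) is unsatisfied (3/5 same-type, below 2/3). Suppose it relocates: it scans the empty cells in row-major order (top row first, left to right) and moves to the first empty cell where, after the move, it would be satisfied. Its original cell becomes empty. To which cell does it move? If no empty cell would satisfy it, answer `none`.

Vacating (1,1). Empty cells in order:
  (0,1): 1/2 same-type → still unsatisfied.
  (1,0): 2/3 same-type → satisfied — stop here.

(1,0)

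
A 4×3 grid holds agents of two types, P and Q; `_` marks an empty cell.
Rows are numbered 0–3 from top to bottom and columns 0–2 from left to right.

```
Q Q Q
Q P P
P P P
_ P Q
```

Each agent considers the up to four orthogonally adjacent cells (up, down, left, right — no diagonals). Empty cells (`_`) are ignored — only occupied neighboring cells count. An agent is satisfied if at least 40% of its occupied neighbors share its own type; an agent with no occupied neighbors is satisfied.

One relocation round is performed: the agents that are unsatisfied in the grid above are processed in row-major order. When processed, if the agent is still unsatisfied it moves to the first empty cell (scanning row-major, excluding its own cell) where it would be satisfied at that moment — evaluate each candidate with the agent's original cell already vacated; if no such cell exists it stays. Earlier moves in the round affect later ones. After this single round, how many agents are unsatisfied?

2

Initially unsatisfied (in order): (1,0), (3,2).
  (1,0): no empty cell satisfies it; stays.
  (3,2): no empty cell satisfies it; stays.
Resulting grid:
Q Q Q
Q P P
P P P
_ P Q
Unsatisfied now: (1,0), (3,2).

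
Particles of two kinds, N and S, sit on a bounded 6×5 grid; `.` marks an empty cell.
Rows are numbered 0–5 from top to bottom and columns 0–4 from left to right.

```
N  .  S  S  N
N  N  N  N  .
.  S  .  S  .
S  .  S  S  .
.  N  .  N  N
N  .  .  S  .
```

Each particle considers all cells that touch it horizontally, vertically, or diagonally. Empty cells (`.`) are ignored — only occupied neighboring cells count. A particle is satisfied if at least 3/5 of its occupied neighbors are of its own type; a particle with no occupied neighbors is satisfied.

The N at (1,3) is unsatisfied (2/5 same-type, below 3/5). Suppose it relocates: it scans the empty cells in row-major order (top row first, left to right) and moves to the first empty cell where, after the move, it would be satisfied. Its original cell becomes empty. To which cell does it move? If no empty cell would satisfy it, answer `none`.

Vacating (1,3). Empty cells in order:
  (0,1): 4/5 same-type → satisfied — stop here.

(0,1)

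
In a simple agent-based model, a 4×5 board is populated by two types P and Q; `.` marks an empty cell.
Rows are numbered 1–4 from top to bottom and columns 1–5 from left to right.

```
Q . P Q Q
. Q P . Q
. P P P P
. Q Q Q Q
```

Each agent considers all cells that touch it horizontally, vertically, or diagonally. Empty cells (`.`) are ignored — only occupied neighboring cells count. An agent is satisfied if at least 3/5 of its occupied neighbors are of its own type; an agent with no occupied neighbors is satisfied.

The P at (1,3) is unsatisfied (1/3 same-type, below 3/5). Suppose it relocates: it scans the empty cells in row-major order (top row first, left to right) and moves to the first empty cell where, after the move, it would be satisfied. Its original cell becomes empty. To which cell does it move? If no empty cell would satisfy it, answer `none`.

Vacating (1,3). Empty cells in order:
  (1,2): 1/3 same-type → still unsatisfied.
  (2,1): 1/3 same-type → still unsatisfied.
  (2,4): 4/7 same-type → still unsatisfied.
  (3,1): 1/3 same-type → still unsatisfied.
  (4,1): 1/2 same-type → still unsatisfied.

none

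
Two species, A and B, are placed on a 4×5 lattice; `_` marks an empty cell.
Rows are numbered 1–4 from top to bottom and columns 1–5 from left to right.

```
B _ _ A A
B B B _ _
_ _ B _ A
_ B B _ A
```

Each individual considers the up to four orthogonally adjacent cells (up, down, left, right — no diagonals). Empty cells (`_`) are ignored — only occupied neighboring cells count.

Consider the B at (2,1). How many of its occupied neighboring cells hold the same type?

2

Occupied neighbors of (2,1): (1,1)=B, (2,2)=B.
Same type (B): 2 of 2.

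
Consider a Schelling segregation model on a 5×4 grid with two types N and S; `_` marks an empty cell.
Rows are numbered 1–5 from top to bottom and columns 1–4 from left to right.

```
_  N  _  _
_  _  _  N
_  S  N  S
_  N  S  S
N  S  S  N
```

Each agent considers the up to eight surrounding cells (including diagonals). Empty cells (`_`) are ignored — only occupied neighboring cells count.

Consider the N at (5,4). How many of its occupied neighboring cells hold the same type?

Occupied neighbors of (5,4): (4,3)=S, (4,4)=S, (5,3)=S.
Same type (N): 0 of 3.

0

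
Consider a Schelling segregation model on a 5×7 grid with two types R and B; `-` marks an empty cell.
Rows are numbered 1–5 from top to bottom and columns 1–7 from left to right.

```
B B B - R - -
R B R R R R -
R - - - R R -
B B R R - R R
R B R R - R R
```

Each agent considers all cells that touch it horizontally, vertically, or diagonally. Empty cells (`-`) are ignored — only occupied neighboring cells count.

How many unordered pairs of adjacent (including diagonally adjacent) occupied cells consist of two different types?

17

Scan each occupied cell's neighbors to the right and below (and the two forward diagonals) so each pair is counted once.
From row 1: 5 unlike of 13 pairs (running 5/13).
From row 2: 3 unlike of 12 pairs (running 8/25).
From row 3: 2 unlike of 7 pairs (running 10/32).
From row 4: 5 unlike of 18 pairs (running 15/50).
From row 5: 2 unlike of 4 pairs (running 17/54).
Total adjacent occupied pairs: 54; unlike-type pairs: 17.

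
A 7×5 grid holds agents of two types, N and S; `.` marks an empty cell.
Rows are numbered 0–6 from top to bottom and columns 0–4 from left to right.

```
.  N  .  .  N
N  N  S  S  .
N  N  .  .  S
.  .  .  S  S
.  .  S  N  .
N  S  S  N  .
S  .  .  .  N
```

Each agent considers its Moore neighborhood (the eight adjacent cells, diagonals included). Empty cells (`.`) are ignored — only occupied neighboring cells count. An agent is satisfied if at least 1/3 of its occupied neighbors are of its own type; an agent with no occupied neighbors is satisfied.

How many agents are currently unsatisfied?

4

(0,1)N 2/3 ok
(0,4)N 0/1 unhappy
(1,0)N 4/4 ok
(1,1)N 4/5 ok
(1,2)S 1/4 unhappy
(1,3)S 2/3 ok
(2,0)N 3/3 ok
(2,1)N 3/4 ok
(2,4)S 3/3 ok
(3,3)S 3/4 ok
(3,4)S 2/3 ok
(4,2)S 3/5 ok
(4,3)N 1/5 unhappy
(5,0)N 0/2 unhappy
(5,1)S 3/4 ok
(5,2)S 2/4 ok
(5,3)N 2/4 ok
(6,0)S 1/2 ok
(6,4)N 1/1 ok
Unsatisfied: (0,4), (1,2), (4,3), (5,0) — 4 in total.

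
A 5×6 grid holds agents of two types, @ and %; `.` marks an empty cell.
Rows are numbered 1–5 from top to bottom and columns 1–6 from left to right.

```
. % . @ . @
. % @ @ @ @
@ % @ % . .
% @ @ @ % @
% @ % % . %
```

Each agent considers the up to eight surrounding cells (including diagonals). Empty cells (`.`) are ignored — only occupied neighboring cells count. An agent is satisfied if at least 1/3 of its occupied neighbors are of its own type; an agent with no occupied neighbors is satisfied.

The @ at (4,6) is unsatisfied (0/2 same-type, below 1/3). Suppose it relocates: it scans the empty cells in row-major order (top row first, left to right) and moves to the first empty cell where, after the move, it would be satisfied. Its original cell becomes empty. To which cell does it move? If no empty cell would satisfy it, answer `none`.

(1,3)

Vacating (4,6). Empty cells in order:
  (1,1): 0/2 same-type → still unsatisfied.
  (1,3): 3/5 same-type → satisfied — stop here.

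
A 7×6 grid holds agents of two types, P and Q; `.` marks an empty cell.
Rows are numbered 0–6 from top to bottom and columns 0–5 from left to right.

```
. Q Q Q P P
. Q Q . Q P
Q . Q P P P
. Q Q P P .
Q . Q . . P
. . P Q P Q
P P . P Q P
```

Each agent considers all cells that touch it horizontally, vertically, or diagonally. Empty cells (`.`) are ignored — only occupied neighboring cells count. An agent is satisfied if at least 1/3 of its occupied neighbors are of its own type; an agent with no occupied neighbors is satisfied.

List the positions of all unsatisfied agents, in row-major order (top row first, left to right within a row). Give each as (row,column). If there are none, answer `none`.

(0,1)Q 3/3 satisfied
(0,2)Q 4/4 satisfied
(0,3)Q 3/4 satisfied
(0,4)P 2/4 satisfied
(0,5)P 2/3 satisfied
(1,1)Q 5/5 satisfied
(1,2)Q 5/6 satisfied
(1,4)Q 1/7 not
(1,5)P 4/5 satisfied
(2,0)Q 2/2 satisfied
(2,2)Q 4/6 satisfied
(2,3)P 3/7 satisfied
(2,4)P 5/6 satisfied
(2,5)P 3/4 satisfied
(3,1)Q 5/5 satisfied
(3,2)Q 3/5 satisfied
(3,3)P 3/6 satisfied
(3,4)P 5/5 satisfied
(4,0)Q 1/1 satisfied
(4,2)Q 3/5 satisfied
(4,5)P 2/3 satisfied
(5,2)P 2/4 satisfied
(5,3)Q 2/5 satisfied
(5,4)P 3/6 satisfied
(5,5)Q 1/4 not
(6,0)P 1/1 satisfied
(6,1)P 2/2 satisfied
(6,3)P 2/4 satisfied
(6,4)Q 2/5 satisfied
(6,5)P 1/3 satisfied

(1,4), (5,5)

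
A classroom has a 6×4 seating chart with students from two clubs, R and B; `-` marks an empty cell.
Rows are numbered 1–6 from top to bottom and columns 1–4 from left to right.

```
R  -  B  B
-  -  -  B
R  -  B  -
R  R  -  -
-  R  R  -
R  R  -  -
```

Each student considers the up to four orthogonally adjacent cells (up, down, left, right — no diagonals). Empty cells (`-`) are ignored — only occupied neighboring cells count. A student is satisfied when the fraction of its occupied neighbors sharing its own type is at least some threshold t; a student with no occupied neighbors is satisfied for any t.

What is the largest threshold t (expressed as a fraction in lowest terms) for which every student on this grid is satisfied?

1/1

(1,1)R — no occupied neighbors
(1,3)B 1/1
(1,4)B 2/2
(2,4)B 1/1
(3,1)R 1/1
(3,3)B — no occupied neighbors
(4,1)R 2/2
(4,2)R 2/2
(5,2)R 3/3
(5,3)R 1/1
(6,1)R 1/1
(6,2)R 2/2
The smallest same-type fraction is 1/1 at (1,3), which reduces to 1/1. Any threshold above that leaves this student unsatisfied.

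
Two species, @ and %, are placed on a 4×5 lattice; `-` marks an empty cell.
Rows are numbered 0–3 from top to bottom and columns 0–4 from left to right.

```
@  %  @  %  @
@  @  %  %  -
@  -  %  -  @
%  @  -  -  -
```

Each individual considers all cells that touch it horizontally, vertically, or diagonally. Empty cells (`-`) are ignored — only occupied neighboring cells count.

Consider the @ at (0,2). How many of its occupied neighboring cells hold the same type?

1

Occupied neighbors of (0,2): (0,1)=%, (0,3)=%, (1,1)=@, (1,2)=%, (1,3)=%.
Same type (@): 1 of 5.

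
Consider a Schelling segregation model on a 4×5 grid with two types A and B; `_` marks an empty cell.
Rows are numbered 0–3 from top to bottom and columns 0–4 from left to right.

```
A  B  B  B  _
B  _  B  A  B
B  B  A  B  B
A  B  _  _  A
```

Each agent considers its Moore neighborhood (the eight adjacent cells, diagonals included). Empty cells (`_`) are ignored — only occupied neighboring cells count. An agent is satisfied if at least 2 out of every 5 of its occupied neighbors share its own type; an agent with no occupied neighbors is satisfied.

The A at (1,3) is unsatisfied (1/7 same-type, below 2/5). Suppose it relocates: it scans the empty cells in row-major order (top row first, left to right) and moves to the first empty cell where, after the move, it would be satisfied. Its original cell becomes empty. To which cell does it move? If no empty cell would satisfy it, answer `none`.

Vacating (1,3). Empty cells in order:
  (0,4): 0/2 same-type → still unsatisfied.
  (1,1): 2/8 same-type → still unsatisfied.
  (3,2): 1/4 same-type → still unsatisfied.
  (3,3): 2/4 same-type → satisfied — stop here.

(3,3)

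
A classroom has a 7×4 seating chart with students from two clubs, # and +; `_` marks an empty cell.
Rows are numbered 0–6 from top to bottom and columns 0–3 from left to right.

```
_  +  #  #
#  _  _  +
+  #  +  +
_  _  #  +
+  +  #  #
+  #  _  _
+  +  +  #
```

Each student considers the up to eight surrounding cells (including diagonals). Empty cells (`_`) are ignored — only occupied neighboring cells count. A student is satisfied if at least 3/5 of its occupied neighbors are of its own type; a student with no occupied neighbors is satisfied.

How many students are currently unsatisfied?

(0,1)+ 0/2 unhappy
(0,2)# 1/3 unhappy
(0,3)# 1/2 unhappy
(1,0)# 1/3 unhappy
(1,3)+ 2/4 unhappy
(2,0)+ 0/2 unhappy
(2,1)# 2/4 unhappy
(2,2)+ 3/5 ok
(2,3)+ 3/4 ok
(3,2)# 3/7 unhappy
(3,3)+ 2/5 unhappy
(4,0)+ 2/3 ok
(4,1)+ 2/5 unhappy
(4,2)# 3/5 ok
(4,3)# 2/3 ok
(5,0)+ 4/5 ok
(5,1)# 1/7 unhappy
(6,0)+ 2/3 ok
(6,1)+ 3/4 ok
(6,2)+ 1/3 unhappy
(6,3)# 0/1 unhappy
Unsatisfied: (0,1), (0,2), (0,3), (1,0), (1,3), (2,0), (2,1), (3,2), (3,3), (4,1), (5,1), (6,2), (6,3) — 13 in total.

13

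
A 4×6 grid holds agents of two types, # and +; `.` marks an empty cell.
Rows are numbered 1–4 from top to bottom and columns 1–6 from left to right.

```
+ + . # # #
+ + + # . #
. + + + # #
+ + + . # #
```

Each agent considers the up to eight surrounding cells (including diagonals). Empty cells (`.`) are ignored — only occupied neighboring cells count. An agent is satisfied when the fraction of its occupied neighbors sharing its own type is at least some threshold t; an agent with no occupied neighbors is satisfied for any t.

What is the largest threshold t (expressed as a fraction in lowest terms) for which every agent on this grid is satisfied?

1/2

(1,1)+ 3/3
(1,2)+ 4/4
(1,4)# 2/3
(1,5)# 4/4
(1,6)# 2/2
(2,1)+ 4/4
(2,2)+ 6/6
(2,3)+ 5/7
(2,4)# 3/6
(2,6)# 4/4
(3,2)+ 7/7
(3,3)+ 6/7
(3,4)+ 3/6
(3,5)# 5/6
(3,6)# 4/4
(4,1)+ 2/2
(4,2)+ 4/4
(4,3)+ 4/4
(4,5)# 3/4
(4,6)# 3/3
The smallest same-type fraction is 3/6 at (2,4), which reduces to 1/2. Any threshold above that leaves this agent unsatisfied.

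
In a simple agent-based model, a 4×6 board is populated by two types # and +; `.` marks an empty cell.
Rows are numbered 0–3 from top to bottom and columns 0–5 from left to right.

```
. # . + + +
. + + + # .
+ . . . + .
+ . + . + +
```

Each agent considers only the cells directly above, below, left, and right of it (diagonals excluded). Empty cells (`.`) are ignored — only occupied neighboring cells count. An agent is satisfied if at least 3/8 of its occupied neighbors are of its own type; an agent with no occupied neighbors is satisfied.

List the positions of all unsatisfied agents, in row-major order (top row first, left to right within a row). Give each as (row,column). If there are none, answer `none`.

Row 0: (0,1)# 0/1 unhappy · (0,3)+ 2/2 ok · (0,4)+ 2/3 ok · (0,5)+ 1/1 ok
Row 1: (1,1)+ 1/2 ok · (1,2)+ 2/2 ok · (1,3)+ 2/3 ok · (1,4)# 0/3 unhappy
Row 2: (2,0)+ 1/1 ok · (2,4)+ 1/2 ok
Row 3: (3,0)+ 1/1 ok · (3,2)+ 0/0 ok · (3,4)+ 2/2 ok · (3,5)+ 1/1 ok

(0,1), (1,4)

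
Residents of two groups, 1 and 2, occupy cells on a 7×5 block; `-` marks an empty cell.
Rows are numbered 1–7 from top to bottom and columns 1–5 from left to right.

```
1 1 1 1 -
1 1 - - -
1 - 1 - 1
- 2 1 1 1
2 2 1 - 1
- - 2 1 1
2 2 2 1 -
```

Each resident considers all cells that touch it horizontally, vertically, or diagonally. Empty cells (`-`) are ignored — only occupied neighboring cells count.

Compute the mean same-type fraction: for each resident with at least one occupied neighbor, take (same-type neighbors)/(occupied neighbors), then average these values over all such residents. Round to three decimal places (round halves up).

(1,1)1 3/3
(1,2)1 4/4
(1,3)1 3/3
(1,4)1 1/1
(2,1)1 4/4
(2,2)1 6/6
(3,1)1 2/3
(3,3)1 3/4
(3,5)1 2/2
(4,2)2 2/6
(4,3)1 3/5
(4,4)1 6/6
(4,5)1 3/3
(5,1)2 2/2
(5,2)2 3/5
(5,3)1 3/6
(5,5)1 4/4
(6,3)2 3/6
(6,4)1 4/6
(6,5)1 3/3
(7,1)2 1/1
(7,2)2 3/3
(7,3)2 2/4
(7,4)1 2/4
Sum over 24 residents: 3/3 + 4/4 + 3/3 + 1/1 + 4/4 + 6/6 + 2/3 + 3/4 + 2/2 + 2/6 + 3/5 + 6/6 + 3/3 + 2/2 + 3/5 + 3/6 + 4/4 + 3/6 + 4/6 + 3/3 + 1/1 + 3/3 + 2/4 + 2/4 = 1177/60; mean = 1177/60 ÷ 24 = 1177/1440 = 0.817361… → 0.817.

0.817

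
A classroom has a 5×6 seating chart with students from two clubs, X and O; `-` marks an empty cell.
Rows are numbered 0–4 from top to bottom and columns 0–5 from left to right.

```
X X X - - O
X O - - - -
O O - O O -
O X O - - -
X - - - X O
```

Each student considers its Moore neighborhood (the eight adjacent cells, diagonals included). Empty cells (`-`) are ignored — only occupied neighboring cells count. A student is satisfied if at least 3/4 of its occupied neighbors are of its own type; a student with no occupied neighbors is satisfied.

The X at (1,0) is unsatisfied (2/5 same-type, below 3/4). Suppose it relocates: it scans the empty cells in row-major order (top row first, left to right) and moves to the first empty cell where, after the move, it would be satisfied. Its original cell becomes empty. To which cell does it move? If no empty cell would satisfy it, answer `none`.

Vacating (1,0). Empty cells in order:
  (0,3): 1/1 same-type → satisfied — stop here.

(0,3)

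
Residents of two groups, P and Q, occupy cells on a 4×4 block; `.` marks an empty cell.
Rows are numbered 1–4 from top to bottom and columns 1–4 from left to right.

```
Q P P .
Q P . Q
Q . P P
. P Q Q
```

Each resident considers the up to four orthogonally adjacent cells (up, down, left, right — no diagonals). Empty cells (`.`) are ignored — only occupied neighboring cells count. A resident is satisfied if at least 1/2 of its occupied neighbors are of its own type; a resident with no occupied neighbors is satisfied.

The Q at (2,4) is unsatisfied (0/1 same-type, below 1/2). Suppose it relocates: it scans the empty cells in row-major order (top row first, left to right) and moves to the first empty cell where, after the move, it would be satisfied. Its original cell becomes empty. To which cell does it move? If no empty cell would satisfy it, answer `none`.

(4,1)

Vacating (2,4). Empty cells in order:
  (1,4): 0/1 same-type → still unsatisfied.
  (2,3): 0/3 same-type → still unsatisfied.
  (3,2): 1/4 same-type → still unsatisfied.
  (4,1): 1/2 same-type → satisfied — stop here.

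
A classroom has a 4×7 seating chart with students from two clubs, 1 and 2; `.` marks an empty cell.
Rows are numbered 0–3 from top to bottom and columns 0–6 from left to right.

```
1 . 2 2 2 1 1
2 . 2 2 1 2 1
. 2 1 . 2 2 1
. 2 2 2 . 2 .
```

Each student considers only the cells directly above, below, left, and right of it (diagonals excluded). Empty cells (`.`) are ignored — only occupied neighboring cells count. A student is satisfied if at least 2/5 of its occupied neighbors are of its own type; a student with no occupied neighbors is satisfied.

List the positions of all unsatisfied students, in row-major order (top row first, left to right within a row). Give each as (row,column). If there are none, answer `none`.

Row 0: (0,0)1 0/1 ✗ · (0,2)2 2/2 ✓ · (0,3)2 3/3 ✓ · (0,4)2 1/3 ✗ · (0,5)1 1/3 ✗ · (0,6)1 2/2 ✓
Row 1: (1,0)2 0/1 ✗ · (1,2)2 2/3 ✓ · (1,3)2 2/3 ✓ · (1,4)1 0/4 ✗ · (1,5)2 1/4 ✗ · (1,6)1 2/3 ✓
Row 2: (2,1)2 1/2 ✓ · (2,2)1 0/3 ✗ · (2,4)2 1/2 ✓ · (2,5)2 3/4 ✓ · (2,6)1 1/2 ✓
Row 3: (3,1)2 2/2 ✓ · (3,2)2 2/3 ✓ · (3,3)2 1/1 ✓ · (3,5)2 1/1 ✓

(0,0), (0,4), (0,5), (1,0), (1,4), (1,5), (2,2)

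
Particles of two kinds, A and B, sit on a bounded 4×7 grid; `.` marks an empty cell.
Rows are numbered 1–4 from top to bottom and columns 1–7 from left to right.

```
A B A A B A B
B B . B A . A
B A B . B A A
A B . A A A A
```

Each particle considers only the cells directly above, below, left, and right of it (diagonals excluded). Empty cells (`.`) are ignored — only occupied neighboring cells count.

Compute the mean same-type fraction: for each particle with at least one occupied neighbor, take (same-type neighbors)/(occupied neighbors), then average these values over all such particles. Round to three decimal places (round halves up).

0.361

Row 1: (1,1)A 0/2 · (1,2)B 1/3 · (1,3)A 1/2 · (1,4)A 1/3 · (1,5)B 0/3 · (1,6)A 0/2 · (1,7)B 0/2
Row 2: (2,1)B 2/3 · (2,2)B 2/3 · (2,4)B 0/2 · (2,5)A 0/3 · (2,7)A 1/2
Row 3: (3,1)B 1/3 · (3,2)A 0/4 · (3,3)B 0/1 · (3,5)B 0/3 · (3,6)A 2/3 · (3,7)A 3/3
Row 4: (4,1)A 0/2 · (4,2)B 0/2 · (4,4)A 1/1 · (4,5)A 2/3 · (4,6)A 3/3 · (4,7)A 2/2
Sum over 24 particles: 0/2 + 1/3 + 1/2 + 1/3 + 0/3 + 0/2 + 0/2 + 2/3 + 2/3 + 0/2 + 0/3 + 1/2 + 1/3 + 0/4 + 0/1 + 0/3 + 2/3 + 3/3 + 0/2 + 0/2 + 1/1 + 2/3 + 3/3 + 2/2 = 26/3; mean = 26/3 ÷ 24 = 13/36 = 0.361111… → 0.361.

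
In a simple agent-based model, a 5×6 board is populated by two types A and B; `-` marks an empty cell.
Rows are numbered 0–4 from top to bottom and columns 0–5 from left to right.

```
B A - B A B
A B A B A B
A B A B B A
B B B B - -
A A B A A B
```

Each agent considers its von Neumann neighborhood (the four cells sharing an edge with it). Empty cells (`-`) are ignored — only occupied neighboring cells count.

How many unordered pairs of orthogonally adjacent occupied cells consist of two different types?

Scan each occupied cell's neighbors to the right and below so each pair is counted once.
Row 0: B(0,0)–A(0,1)≠ B(0,0)–A(1,0)≠ A(0,1)–B(1,1)≠ B(0,3)–A(0,4)≠ B(0,3)–B(1,3)= A(0,4)–B(0,5)≠ A(0,4)–A(1,4)= B(0,5)–B(1,5)=  → 5/8 unlike.
Row 1: A(1,0)–B(1,1)≠ A(1,0)–A(2,0)= B(1,1)–A(1,2)≠ B(1,1)–B(2,1)= A(1,2)–B(1,3)≠ A(1,2)–A(2,2)= B(1,3)–A(1,4)≠ B(1,3)–B(2,3)= A(1,4)–B(1,5)≠ A(1,4)–B(2,4)≠ B(1,5)–A(2,5)≠  → 7/11 unlike.
Row 2: A(2,0)–B(2,1)≠ A(2,0)–B(3,0)≠ B(2,1)–A(2,2)≠ B(2,1)–B(3,1)= A(2,2)–B(2,3)≠ A(2,2)–B(3,2)≠ B(2,3)–B(2,4)= B(2,3)–B(3,3)= B(2,4)–A(2,5)≠  → 6/9 unlike.
Row 3: B(3,0)–B(3,1)= B(3,0)–A(4,0)≠ B(3,1)–B(3,2)= B(3,1)–A(4,1)≠ B(3,2)–B(3,3)= B(3,2)–B(4,2)= B(3,3)–A(4,3)≠  → 3/7 unlike.
Row 4: A(4,0)–A(4,1)= A(4,1)–B(4,2)≠ B(4,2)–A(4,3)≠ A(4,3)–A(4,4)= A(4,4)–B(4,5)≠  → 3/5 unlike.
Total adjacent occupied pairs: 40; unlike-type pairs: 24.

24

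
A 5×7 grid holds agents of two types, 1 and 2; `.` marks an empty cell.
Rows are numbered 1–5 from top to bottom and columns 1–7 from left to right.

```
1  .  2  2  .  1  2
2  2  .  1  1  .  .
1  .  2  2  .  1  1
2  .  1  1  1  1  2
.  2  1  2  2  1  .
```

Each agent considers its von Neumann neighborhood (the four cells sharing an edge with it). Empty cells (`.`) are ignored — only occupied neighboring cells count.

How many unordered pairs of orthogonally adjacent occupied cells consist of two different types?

15

Scan each occupied cell's neighbors to the right and below so each pair is counted once.
From row 1: 3 unlike of 4 pairs (running 3/4).
From row 2: 2 unlike of 4 pairs (running 5/8).
From row 3: 4 unlike of 7 pairs (running 9/15).
From row 4: 3 unlike of 8 pairs (running 12/23).
From row 5: 3 unlike of 4 pairs (running 15/27).
Total adjacent occupied pairs: 27; unlike-type pairs: 15.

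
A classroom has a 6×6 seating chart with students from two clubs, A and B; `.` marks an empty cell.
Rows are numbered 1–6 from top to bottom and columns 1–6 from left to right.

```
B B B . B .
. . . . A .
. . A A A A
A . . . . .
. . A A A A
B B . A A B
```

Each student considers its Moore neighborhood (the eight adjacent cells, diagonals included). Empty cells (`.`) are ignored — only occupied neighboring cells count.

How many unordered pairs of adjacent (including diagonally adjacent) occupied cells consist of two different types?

5

Scan each occupied cell's neighbors to the right and below (and the two forward diagonals) so each pair is counted once.
From row 1: 1 unlike of 3 pairs (running 1/3).
From row 2: 0 unlike of 3 pairs (running 1/6).
From row 3: 0 unlike of 3 pairs (running 1/9).
From row 5: 3 unlike of 12 pairs (running 4/21).
From row 6: 1 unlike of 3 pairs (running 5/24).
Total adjacent occupied pairs: 24; unlike-type pairs: 5.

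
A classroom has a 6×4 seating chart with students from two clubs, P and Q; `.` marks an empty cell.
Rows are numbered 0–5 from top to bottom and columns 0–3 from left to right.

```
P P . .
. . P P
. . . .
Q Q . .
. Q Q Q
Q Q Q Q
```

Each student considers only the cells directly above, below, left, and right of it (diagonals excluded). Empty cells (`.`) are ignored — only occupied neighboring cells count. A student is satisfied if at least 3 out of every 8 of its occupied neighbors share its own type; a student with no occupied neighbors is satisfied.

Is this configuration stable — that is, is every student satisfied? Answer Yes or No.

Yes

Row 0: (0,0)P 1/1 satisfied · (0,1)P 1/1 satisfied
Row 1: (1,2)P 1/1 satisfied · (1,3)P 1/1 satisfied
Row 3: (3,0)Q 1/1 satisfied · (3,1)Q 2/2 satisfied
Row 4: (4,1)Q 3/3 satisfied · (4,2)Q 3/3 satisfied · (4,3)Q 2/2 satisfied
Row 5: (5,0)Q 1/1 satisfied · (5,1)Q 3/3 satisfied · (5,2)Q 3/3 satisfied · (5,3)Q 2/2 satisfied
All meet the threshold, so the configuration is stable.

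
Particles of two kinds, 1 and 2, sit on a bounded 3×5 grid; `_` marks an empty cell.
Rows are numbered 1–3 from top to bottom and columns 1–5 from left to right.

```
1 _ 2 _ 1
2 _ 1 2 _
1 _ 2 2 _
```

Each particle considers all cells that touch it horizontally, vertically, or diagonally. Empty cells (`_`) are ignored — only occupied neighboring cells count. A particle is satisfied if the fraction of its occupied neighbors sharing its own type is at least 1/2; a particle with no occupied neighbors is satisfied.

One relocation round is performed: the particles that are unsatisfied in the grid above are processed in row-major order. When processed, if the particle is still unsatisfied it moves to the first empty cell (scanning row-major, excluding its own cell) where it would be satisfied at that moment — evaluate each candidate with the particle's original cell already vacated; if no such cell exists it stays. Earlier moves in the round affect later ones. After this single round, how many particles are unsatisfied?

Initially unsatisfied (in order): (1,1), (1,5), (2,1), (2,3), (3,1).
  (1,1) → (1,4).
  (1,5): now satisfied by earlier moves; stays.
  (2,1) → (1,1).
  (2,3) → (2,1).
  (3,1): now satisfied by earlier moves; stays.
Resulting grid:
2 _ 2 1 1
1 _ _ 2 _
1 _ 2 2 _
Unsatisfied now: (1,1), (1,4).

2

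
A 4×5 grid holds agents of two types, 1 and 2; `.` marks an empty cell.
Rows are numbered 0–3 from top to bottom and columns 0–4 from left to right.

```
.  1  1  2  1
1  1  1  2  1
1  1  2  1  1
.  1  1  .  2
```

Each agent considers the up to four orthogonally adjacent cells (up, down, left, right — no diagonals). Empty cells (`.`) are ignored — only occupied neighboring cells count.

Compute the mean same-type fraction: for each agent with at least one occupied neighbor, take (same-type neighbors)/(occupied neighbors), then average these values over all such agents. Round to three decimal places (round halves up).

0.598

(0,1)1 2/2
(0,2)1 2/3
(0,3)2 1/3
(0,4)1 1/2
(1,0)1 2/2
(1,1)1 4/4
(1,2)1 2/4
(1,3)2 1/4
(1,4)1 2/3
(2,0)1 2/2
(2,1)1 3/4
(2,2)2 0/4
(2,3)1 1/3
(2,4)1 2/3
(3,1)1 2/2
(3,2)1 1/2
(3,4)2 0/1
Sum over 17 agents: 2/2 + 2/3 + 1/3 + 1/2 + 2/2 + 4/4 + 2/4 + 1/4 + 2/3 + 2/2 + 3/4 + 0/4 + 1/3 + 2/3 + 2/2 + 1/2 + 0/1 = 61/6; mean = 61/6 ÷ 17 = 61/102 = 0.598039… → 0.598.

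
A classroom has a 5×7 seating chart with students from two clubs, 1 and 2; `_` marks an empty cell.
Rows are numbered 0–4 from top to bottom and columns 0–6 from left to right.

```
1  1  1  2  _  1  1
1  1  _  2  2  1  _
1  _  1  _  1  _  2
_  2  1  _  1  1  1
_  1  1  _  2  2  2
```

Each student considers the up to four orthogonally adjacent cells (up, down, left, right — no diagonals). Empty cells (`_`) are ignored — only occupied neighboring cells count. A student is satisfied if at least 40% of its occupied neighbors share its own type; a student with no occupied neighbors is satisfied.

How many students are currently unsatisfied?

Row 0: (0,0)1 2/2 satisfied · (0,1)1 3/3 satisfied · (0,2)1 1/2 satisfied · (0,3)2 1/2 satisfied · (0,5)1 2/2 satisfied · (0,6)1 1/1 satisfied
Row 1: (1,0)1 3/3 satisfied · (1,1)1 2/2 satisfied · (1,3)2 2/2 satisfied · (1,4)2 1/3 not · (1,5)1 1/2 satisfied
Row 2: (2,0)1 1/1 satisfied · (2,2)1 1/1 satisfied · (2,4)1 1/2 satisfied · (2,6)2 0/1 not
Row 3: (3,1)2 0/2 not · (3,2)1 2/3 satisfied · (3,4)1 2/3 satisfied · (3,5)1 2/3 satisfied · (3,6)1 1/3 not
Row 4: (4,1)1 1/2 satisfied · (4,2)1 2/2 satisfied · (4,4)2 1/2 satisfied · (4,5)2 2/3 satisfied · (4,6)2 1/2 satisfied
Unsatisfied: (1,4), (2,6), (3,1), (3,6) — 4 in total.

4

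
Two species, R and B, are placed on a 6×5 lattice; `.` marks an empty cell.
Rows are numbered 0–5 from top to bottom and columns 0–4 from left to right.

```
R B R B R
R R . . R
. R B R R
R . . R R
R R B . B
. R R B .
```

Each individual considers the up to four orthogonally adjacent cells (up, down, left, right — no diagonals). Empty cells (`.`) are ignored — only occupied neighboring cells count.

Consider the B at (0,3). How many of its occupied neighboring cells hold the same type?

0

Occupied neighbors of (0,3): (0,2)=R, (0,4)=R.
Same type (B): 0 of 2.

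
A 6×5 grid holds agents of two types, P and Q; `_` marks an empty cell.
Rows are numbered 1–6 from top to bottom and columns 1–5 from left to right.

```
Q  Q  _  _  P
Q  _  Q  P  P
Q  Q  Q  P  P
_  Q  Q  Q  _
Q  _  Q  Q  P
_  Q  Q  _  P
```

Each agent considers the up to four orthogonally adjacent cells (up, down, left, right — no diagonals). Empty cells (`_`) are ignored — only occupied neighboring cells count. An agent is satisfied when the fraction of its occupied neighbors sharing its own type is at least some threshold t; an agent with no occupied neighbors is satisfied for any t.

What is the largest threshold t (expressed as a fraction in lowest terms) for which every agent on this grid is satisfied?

(1,1)Q 2/2
(1,2)Q 1/1
(1,5)P 1/1
(2,1)Q 2/2
(2,3)Q 1/2
(2,4)P 2/3
(2,5)P 3/3
(3,1)Q 2/2
(3,2)Q 3/3
(3,3)Q 3/4
(3,4)P 2/4
(3,5)P 2/2
(4,2)Q 2/2
(4,3)Q 4/4
(4,4)Q 2/3
(5,1)Q — no occupied neighbors
(5,3)Q 3/3
(5,4)Q 2/3
(5,5)P 1/2
(6,2)Q 1/1
(6,3)Q 2/2
(6,5)P 1/1
The smallest same-type fraction is 1/2 at (2,3), which reduces to 1/2. Any threshold above that leaves this agent unsatisfied.

1/2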